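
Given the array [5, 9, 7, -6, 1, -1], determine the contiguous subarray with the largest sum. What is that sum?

Using Kadane's algorithm on [5, 9, 7, -6, 1, -1]:

Scanning through the array:
Position 1 (value 9): max_ending_here = 14, max_so_far = 14
Position 2 (value 7): max_ending_here = 21, max_so_far = 21
Position 3 (value -6): max_ending_here = 15, max_so_far = 21
Position 4 (value 1): max_ending_here = 16, max_so_far = 21
Position 5 (value -1): max_ending_here = 15, max_so_far = 21

Maximum subarray: [5, 9, 7]
Maximum sum: 21

The maximum subarray is [5, 9, 7] with sum 21. This subarray runs from index 0 to index 2.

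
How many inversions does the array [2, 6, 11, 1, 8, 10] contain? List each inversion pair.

Finding inversions in [2, 6, 11, 1, 8, 10]:

(0, 3): arr[0]=2 > arr[3]=1
(1, 3): arr[1]=6 > arr[3]=1
(2, 3): arr[2]=11 > arr[3]=1
(2, 4): arr[2]=11 > arr[4]=8
(2, 5): arr[2]=11 > arr[5]=10

Total inversions: 5

The array has 5 inversion(s): (0,3), (1,3), (2,3), (2,4), (2,5). Each pair (i,j) satisfies i < j and arr[i] > arr[j].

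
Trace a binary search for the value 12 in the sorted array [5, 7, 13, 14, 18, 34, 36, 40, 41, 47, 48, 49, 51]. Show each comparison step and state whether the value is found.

Binary search for 12 in [5, 7, 13, 14, 18, 34, 36, 40, 41, 47, 48, 49, 51]:

lo=0, hi=12, mid=6, arr[mid]=36 -> 36 > 12, search left half
lo=0, hi=5, mid=2, arr[mid]=13 -> 13 > 12, search left half
lo=0, hi=1, mid=0, arr[mid]=5 -> 5 < 12, search right half
lo=1, hi=1, mid=1, arr[mid]=7 -> 7 < 12, search right half
lo=2 > hi=1, target 12 not found

Binary search determines that 12 is not in the array after 4 comparisons. The search space was exhausted without finding the target.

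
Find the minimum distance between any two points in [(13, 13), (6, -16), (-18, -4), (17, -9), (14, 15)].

Computing all pairwise distances among 5 points:

d((13, 13), (6, -16)) = 29.8329
d((13, 13), (-18, -4)) = 35.3553
d((13, 13), (17, -9)) = 22.3607
d((13, 13), (14, 15)) = 2.2361 <-- minimum
d((6, -16), (-18, -4)) = 26.8328
d((6, -16), (17, -9)) = 13.0384
d((6, -16), (14, 15)) = 32.0156
d((-18, -4), (17, -9)) = 35.3553
d((-18, -4), (14, 15)) = 37.2156
d((17, -9), (14, 15)) = 24.1868

Closest pair: (13, 13) and (14, 15) with distance 2.2361

The closest pair is (13, 13) and (14, 15) with Euclidean distance 2.2361. For 5 points, brute-force pairwise comparison is shown above. For large n, the divide-and-conquer algorithm (sort by x, recurse on halves, check the dividing strip) achieves O(n log n).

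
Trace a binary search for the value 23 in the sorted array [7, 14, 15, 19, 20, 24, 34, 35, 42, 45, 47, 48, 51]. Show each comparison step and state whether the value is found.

Binary search for 23 in [7, 14, 15, 19, 20, 24, 34, 35, 42, 45, 47, 48, 51]:

lo=0, hi=12, mid=6, arr[mid]=34 -> 34 > 23, search left half
lo=0, hi=5, mid=2, arr[mid]=15 -> 15 < 23, search right half
lo=3, hi=5, mid=4, arr[mid]=20 -> 20 < 23, search right half
lo=5, hi=5, mid=5, arr[mid]=24 -> 24 > 23, search left half
lo=5 > hi=4, target 23 not found

Binary search determines that 23 is not in the array after 4 comparisons. The search space was exhausted without finding the target.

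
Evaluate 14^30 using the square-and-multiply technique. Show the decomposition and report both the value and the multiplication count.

Computing 14^30 by squaring (build up from 14^1; each line after the first costs one multiplication):

14^1 = 14
14^2 = (14^1)^2 = 14^2 = 196
14^3 = 14 * 14^2 = 14 * 196 = 2744
14^6 = (14^3)^2 = 2744^2 = 7529536
14^7 = 14 * 14^6 = 14 * 7529536 = 105413504
14^14 = (14^7)^2 = 105413504^2 = 11112006825558016
14^15 = 14 * 14^14 = 14 * 11112006825558016 = 155568095557812224
14^30 = (14^15)^2 = 155568095557812224^2 = 24201432355484595421941037243826176

Result: 24201432355484595421941037243826176
Multiplications needed: 7 (7 lines after 14^1)

14^30 = 24201432355484595421941037243826176. Using exponentiation by squaring, this requires 7 multiplications. The key idea: if the exponent is even, square the half-power; if odd, multiply by the base once.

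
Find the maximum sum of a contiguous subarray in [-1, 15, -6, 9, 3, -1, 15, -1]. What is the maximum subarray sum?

Using Kadane's algorithm on [-1, 15, -6, 9, 3, -1, 15, -1]:

Scanning through the array:
Position 1 (value 15): max_ending_here = 15, max_so_far = 15
Position 2 (value -6): max_ending_here = 9, max_so_far = 15
Position 3 (value 9): max_ending_here = 18, max_so_far = 18
Position 4 (value 3): max_ending_here = 21, max_so_far = 21
Position 5 (value -1): max_ending_here = 20, max_so_far = 21
Position 6 (value 15): max_ending_here = 35, max_so_far = 35
Position 7 (value -1): max_ending_here = 34, max_so_far = 35

Maximum subarray: [15, -6, 9, 3, -1, 15]
Maximum sum: 35

The maximum subarray is [15, -6, 9, 3, -1, 15] with sum 35. This subarray runs from index 1 to index 6.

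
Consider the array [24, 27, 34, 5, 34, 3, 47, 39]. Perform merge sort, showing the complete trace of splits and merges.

Merge sort trace:

Split: [24, 27, 34, 5, 34, 3, 47, 39] -> [24, 27, 34, 5] and [34, 3, 47, 39]
  Split: [24, 27, 34, 5] -> [24, 27] and [34, 5]
    Split: [24, 27] -> [24] and [27]
    Merge: [24] + [27] -> [24, 27]
    Split: [34, 5] -> [34] and [5]
    Merge: [34] + [5] -> [5, 34]
  Merge: [24, 27] + [5, 34] -> [5, 24, 27, 34]
  Split: [34, 3, 47, 39] -> [34, 3] and [47, 39]
    Split: [34, 3] -> [34] and [3]
    Merge: [34] + [3] -> [3, 34]
    Split: [47, 39] -> [47] and [39]
    Merge: [47] + [39] -> [39, 47]
  Merge: [3, 34] + [39, 47] -> [3, 34, 39, 47]
Merge: [5, 24, 27, 34] + [3, 34, 39, 47] -> [3, 5, 24, 27, 34, 34, 39, 47]

Final sorted array: [3, 5, 24, 27, 34, 34, 39, 47]

The merge sort proceeds by recursively splitting the array and merging sorted halves.
After all merges, the sorted array is [3, 5, 24, 27, 34, 34, 39, 47].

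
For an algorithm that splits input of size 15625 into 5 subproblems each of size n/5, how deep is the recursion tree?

For divide and conquer with division factor 5:

Problem sizes at each level:
Level 0: 15625
Level 1: 3125
Level 2: 625
Level 3: 125
Level 4: 25
Level 5: 5
Level 6: 1

The root is level 0 and the size-1 base case is level 6 (the tree spans levels 0 through 6, i.e. 7 levels counting the root), so the depth is the number of divisions: log_5(15625) = 6

The recursion tree depth is log_5(15625) = 6. At each level, the problem size is divided by 5, so it takes 6 divisions to reduce to a base case of size 1. The algorithm makes 5 recursive calls at each level.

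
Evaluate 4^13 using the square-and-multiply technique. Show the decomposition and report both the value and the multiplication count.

Computing 4^13 by squaring (build up from 4^1; each line after the first costs one multiplication):

4^1 = 4
4^2 = (4^1)^2 = 4^2 = 16
4^3 = 4 * 4^2 = 4 * 16 = 64
4^6 = (4^3)^2 = 64^2 = 4096
4^12 = (4^6)^2 = 4096^2 = 16777216
4^13 = 4 * 4^12 = 4 * 16777216 = 67108864

Result: 67108864
Multiplications needed: 5 (5 lines after 4^1)

4^13 = 67108864. Using exponentiation by squaring, this requires 5 multiplications. The key idea: if the exponent is even, square the half-power; if odd, multiply by the base once.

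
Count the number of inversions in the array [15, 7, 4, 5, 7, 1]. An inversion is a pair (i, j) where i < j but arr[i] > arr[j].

Finding inversions in [15, 7, 4, 5, 7, 1]:

(0, 1): arr[0]=15 > arr[1]=7
(0, 2): arr[0]=15 > arr[2]=4
(0, 3): arr[0]=15 > arr[3]=5
(0, 4): arr[0]=15 > arr[4]=7
(0, 5): arr[0]=15 > arr[5]=1
(1, 2): arr[1]=7 > arr[2]=4
(1, 3): arr[1]=7 > arr[3]=5
(1, 5): arr[1]=7 > arr[5]=1
(2, 5): arr[2]=4 > arr[5]=1
(3, 5): arr[3]=5 > arr[5]=1
(4, 5): arr[4]=7 > arr[5]=1

Total inversions: 11

The array has 11 inversion(s): (0,1), (0,2), (0,3), (0,4), (0,5), (1,2), (1,3), (1,5), (2,5), (3,5), (4,5). Each pair (i,j) satisfies i < j and arr[i] > arr[j].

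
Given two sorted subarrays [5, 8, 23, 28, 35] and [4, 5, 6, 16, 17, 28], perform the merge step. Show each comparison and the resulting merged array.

Merging process:

Compare 5 vs 4: take 4 from right. Merged: [4]
Compare 5 vs 5: take 5 from left. Merged: [4, 5]
Compare 8 vs 5: take 5 from right. Merged: [4, 5, 5]
Compare 8 vs 6: take 6 from right. Merged: [4, 5, 5, 6]
Compare 8 vs 16: take 8 from left. Merged: [4, 5, 5, 6, 8]
Compare 23 vs 16: take 16 from right. Merged: [4, 5, 5, 6, 8, 16]
Compare 23 vs 17: take 17 from right. Merged: [4, 5, 5, 6, 8, 16, 17]
Compare 23 vs 28: take 23 from left. Merged: [4, 5, 5, 6, 8, 16, 17, 23]
Compare 28 vs 28: take 28 from left. Merged: [4, 5, 5, 6, 8, 16, 17, 23, 28]
Compare 35 vs 28: take 28 from right. Merged: [4, 5, 5, 6, 8, 16, 17, 23, 28, 28]
Append remaining from left: [35]. Merged: [4, 5, 5, 6, 8, 16, 17, 23, 28, 28, 35]

Final merged array: [4, 5, 5, 6, 8, 16, 17, 23, 28, 28, 35]
Total comparisons: 10

The merged array is [4, 5, 5, 6, 8, 16, 17, 23, 28, 28, 35], requiring 10 comparisons. The merge step runs in O(n) time where n is the total number of elements.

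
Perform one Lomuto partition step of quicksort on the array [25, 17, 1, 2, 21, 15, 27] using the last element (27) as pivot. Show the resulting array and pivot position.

Lomuto partition with pivot = 27:

Initial array: [25, 17, 1, 2, 21, 15, 27]

arr[0]=25 <= 27: swap with position 0, array becomes [25, 17, 1, 2, 21, 15, 27]
arr[1]=17 <= 27: swap with position 1, array becomes [25, 17, 1, 2, 21, 15, 27]
arr[2]=1 <= 27: swap with position 2, array becomes [25, 17, 1, 2, 21, 15, 27]
arr[3]=2 <= 27: swap with position 3, array becomes [25, 17, 1, 2, 21, 15, 27]
arr[4]=21 <= 27: swap with position 4, array becomes [25, 17, 1, 2, 21, 15, 27]
arr[5]=15 <= 27: swap with position 5, array becomes [25, 17, 1, 2, 21, 15, 27]

Place pivot at position 6: [25, 17, 1, 2, 21, 15, 27]
Pivot position: 6

After partitioning with pivot 27, the array becomes [25, 17, 1, 2, 21, 15, 27]. The pivot is placed at index 6. All elements to the left of the pivot are <= 27, and all elements to the right are > 27.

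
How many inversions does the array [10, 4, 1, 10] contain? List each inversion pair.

Finding inversions in [10, 4, 1, 10]:

(0, 1): arr[0]=10 > arr[1]=4
(0, 2): arr[0]=10 > arr[2]=1
(1, 2): arr[1]=4 > arr[2]=1

Total inversions: 3

The array has 3 inversion(s): (0,1), (0,2), (1,2). Each pair (i,j) satisfies i < j and arr[i] > arr[j].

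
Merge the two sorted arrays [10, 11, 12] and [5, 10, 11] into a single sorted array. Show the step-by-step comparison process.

Merging process:

Compare 10 vs 5: take 5 from right. Merged: [5]
Compare 10 vs 10: take 10 from left. Merged: [5, 10]
Compare 11 vs 10: take 10 from right. Merged: [5, 10, 10]
Compare 11 vs 11: take 11 from left. Merged: [5, 10, 10, 11]
Compare 12 vs 11: take 11 from right. Merged: [5, 10, 10, 11, 11]
Append remaining from left: [12]. Merged: [5, 10, 10, 11, 11, 12]

Final merged array: [5, 10, 10, 11, 11, 12]
Total comparisons: 5

The merged array is [5, 10, 10, 11, 11, 12], requiring 5 comparisons. The merge step runs in O(n) time where n is the total number of elements.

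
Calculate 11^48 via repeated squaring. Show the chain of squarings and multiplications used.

Computing 11^48 by squaring (build up from 11^1; each line after the first costs one multiplication):

11^1 = 11
11^2 = (11^1)^2 = 11^2 = 121
11^3 = 11 * 11^2 = 11 * 121 = 1331
11^6 = (11^3)^2 = 1331^2 = 1771561
11^12 = (11^6)^2 = 1771561^2 = 3138428376721
11^24 = (11^12)^2 = 3138428376721^2 = 9849732675807611094711841
11^48 = (11^24)^2 = 9849732675807611094711841^2 = 97017233784872162402203715694511008214034825609281

Result: 97017233784872162402203715694511008214034825609281
Multiplications needed: 6 (6 lines after 11^1)

11^48 = 97017233784872162402203715694511008214034825609281. Using exponentiation by squaring, this requires 6 multiplications. The key idea: if the exponent is even, square the half-power; if odd, multiply by the base once.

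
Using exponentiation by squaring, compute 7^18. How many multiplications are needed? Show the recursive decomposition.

Computing 7^18 by squaring (build up from 7^1; each line after the first costs one multiplication):

7^1 = 7
7^2 = (7^1)^2 = 7^2 = 49
7^4 = (7^2)^2 = 49^2 = 2401
7^8 = (7^4)^2 = 2401^2 = 5764801
7^9 = 7 * 7^8 = 7 * 5764801 = 40353607
7^18 = (7^9)^2 = 40353607^2 = 1628413597910449

Result: 1628413597910449
Multiplications needed: 5 (5 lines after 7^1)

7^18 = 1628413597910449. Using exponentiation by squaring, this requires 5 multiplications. The key idea: if the exponent is even, square the half-power; if odd, multiply by the base once.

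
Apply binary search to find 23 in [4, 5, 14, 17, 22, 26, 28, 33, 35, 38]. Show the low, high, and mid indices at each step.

Binary search for 23 in [4, 5, 14, 17, 22, 26, 28, 33, 35, 38]:

lo=0, hi=9, mid=4, arr[mid]=22 -> 22 < 23, search right half
lo=5, hi=9, mid=7, arr[mid]=33 -> 33 > 23, search left half
lo=5, hi=6, mid=5, arr[mid]=26 -> 26 > 23, search left half
lo=5 > hi=4, target 23 not found

Binary search determines that 23 is not in the array after 3 comparisons. The search space was exhausted without finding the target.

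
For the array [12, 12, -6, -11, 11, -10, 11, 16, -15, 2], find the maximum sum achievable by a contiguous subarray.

Using Kadane's algorithm on [12, 12, -6, -11, 11, -10, 11, 16, -15, 2]:

Scanning through the array:
Position 1 (value 12): max_ending_here = 24, max_so_far = 24
Position 2 (value -6): max_ending_here = 18, max_so_far = 24
Position 3 (value -11): max_ending_here = 7, max_so_far = 24
Position 4 (value 11): max_ending_here = 18, max_so_far = 24
Position 5 (value -10): max_ending_here = 8, max_so_far = 24
Position 6 (value 11): max_ending_here = 19, max_so_far = 24
Position 7 (value 16): max_ending_here = 35, max_so_far = 35
Position 8 (value -15): max_ending_here = 20, max_so_far = 35
Position 9 (value 2): max_ending_here = 22, max_so_far = 35

Maximum subarray: [12, 12, -6, -11, 11, -10, 11, 16]
Maximum sum: 35

The maximum subarray is [12, 12, -6, -11, 11, -10, 11, 16] with sum 35. This subarray runs from index 0 to index 7.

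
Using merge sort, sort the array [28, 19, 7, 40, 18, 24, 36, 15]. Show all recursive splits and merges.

Merge sort trace:

Split: [28, 19, 7, 40, 18, 24, 36, 15] -> [28, 19, 7, 40] and [18, 24, 36, 15]
  Split: [28, 19, 7, 40] -> [28, 19] and [7, 40]
    Split: [28, 19] -> [28] and [19]
    Merge: [28] + [19] -> [19, 28]
    Split: [7, 40] -> [7] and [40]
    Merge: [7] + [40] -> [7, 40]
  Merge: [19, 28] + [7, 40] -> [7, 19, 28, 40]
  Split: [18, 24, 36, 15] -> [18, 24] and [36, 15]
    Split: [18, 24] -> [18] and [24]
    Merge: [18] + [24] -> [18, 24]
    Split: [36, 15] -> [36] and [15]
    Merge: [36] + [15] -> [15, 36]
  Merge: [18, 24] + [15, 36] -> [15, 18, 24, 36]
Merge: [7, 19, 28, 40] + [15, 18, 24, 36] -> [7, 15, 18, 19, 24, 28, 36, 40]

Final sorted array: [7, 15, 18, 19, 24, 28, 36, 40]

The merge sort proceeds by recursively splitting the array and merging sorted halves.
After all merges, the sorted array is [7, 15, 18, 19, 24, 28, 36, 40].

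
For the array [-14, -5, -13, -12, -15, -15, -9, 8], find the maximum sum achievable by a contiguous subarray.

Using Kadane's algorithm on [-14, -5, -13, -12, -15, -15, -9, 8]:

Scanning through the array:
Position 1 (value -5): max_ending_here = -5, max_so_far = -5
Position 2 (value -13): max_ending_here = -13, max_so_far = -5
Position 3 (value -12): max_ending_here = -12, max_so_far = -5
Position 4 (value -15): max_ending_here = -15, max_so_far = -5
Position 5 (value -15): max_ending_here = -15, max_so_far = -5
Position 6 (value -9): max_ending_here = -9, max_so_far = -5
Position 7 (value 8): max_ending_here = 8, max_so_far = 8

Maximum subarray: [8]
Maximum sum: 8

The maximum subarray is [8] with sum 8. This subarray runs from index 7 to index 7.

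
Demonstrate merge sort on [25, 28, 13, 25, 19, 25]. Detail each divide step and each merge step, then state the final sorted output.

Merge sort trace:

Split: [25, 28, 13, 25, 19, 25] -> [25, 28, 13] and [25, 19, 25]
  Split: [25, 28, 13] -> [25] and [28, 13]
    Split: [28, 13] -> [28] and [13]
    Merge: [28] + [13] -> [13, 28]
  Merge: [25] + [13, 28] -> [13, 25, 28]
  Split: [25, 19, 25] -> [25] and [19, 25]
    Split: [19, 25] -> [19] and [25]
    Merge: [19] + [25] -> [19, 25]
  Merge: [25] + [19, 25] -> [19, 25, 25]
Merge: [13, 25, 28] + [19, 25, 25] -> [13, 19, 25, 25, 25, 28]

Final sorted array: [13, 19, 25, 25, 25, 28]

The merge sort proceeds by recursively splitting the array and merging sorted halves.
After all merges, the sorted array is [13, 19, 25, 25, 25, 28].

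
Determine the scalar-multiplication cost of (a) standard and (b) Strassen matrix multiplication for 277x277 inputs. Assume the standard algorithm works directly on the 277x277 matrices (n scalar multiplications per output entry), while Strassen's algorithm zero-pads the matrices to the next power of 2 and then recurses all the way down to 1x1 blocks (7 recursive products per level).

Matrix multiplication for 277x277 matrices:

Strassen's algorithm requires power-of-2 dimensions. Pad 277x277 to 512x512 (next power of 2).

Standard algorithm: 277^3 = 21253933 multiplications
Strassen's algorithm: 7^(log2(512)) = 7^9 = 40353607 multiplications
Difference: 21253933 - 40353607 = -19099674 (Strassen uses MORE here due to padding overhead — for small or just-over-power-of-2 n, padding can outweigh the per-level savings)

Standard: 21253933 multiplications (277^3). Strassen: 40353607 multiplications (7^9, after padding to 512x512). Strassen reduces 8 recursive multiplications to 7 at each level.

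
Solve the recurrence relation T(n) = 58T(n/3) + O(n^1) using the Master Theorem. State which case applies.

Master Theorem for T(n) = 58T(n/3) + O(n^1):

a = 58, b = 3, c = 1
log_b(a) = log_3(58) = 3.6960

Case 1: c = 1 < log_3(58) = 3.6960
T(n) = O(n^(log_3 58))

For T(n) = 58T(n/3) + O(n^1): log_3(58) = 3.6960. This is Case 1 of the Master Theorem (c < log_b(a), work dominated by leaves), giving O(n^(log_3 58)).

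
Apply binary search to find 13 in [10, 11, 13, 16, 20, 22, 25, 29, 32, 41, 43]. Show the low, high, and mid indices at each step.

Binary search for 13 in [10, 11, 13, 16, 20, 22, 25, 29, 32, 41, 43]:

lo=0, hi=10, mid=5, arr[mid]=22 -> 22 > 13, search left half
lo=0, hi=4, mid=2, arr[mid]=13 -> Found target at index 2!

Binary search finds 13 at index 2 after 2 comparisons. The search repeatedly halves the search space by comparing with the middle element.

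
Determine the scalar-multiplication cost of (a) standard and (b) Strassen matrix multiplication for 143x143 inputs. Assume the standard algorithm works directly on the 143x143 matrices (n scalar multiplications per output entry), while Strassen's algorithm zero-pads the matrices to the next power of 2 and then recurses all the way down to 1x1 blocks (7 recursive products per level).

Matrix multiplication for 143x143 matrices:

Strassen's algorithm requires power-of-2 dimensions. Pad 143x143 to 256x256 (next power of 2).

Standard algorithm: 143^3 = 2924207 multiplications
Strassen's algorithm: 7^(log2(256)) = 7^8 = 5764801 multiplications
Difference: 2924207 - 5764801 = -2840594 (Strassen uses MORE here due to padding overhead — for small or just-over-power-of-2 n, padding can outweigh the per-level savings)

Standard: 2924207 multiplications (143^3). Strassen: 5764801 multiplications (7^8, after padding to 256x256). Strassen reduces 8 recursive multiplications to 7 at each level.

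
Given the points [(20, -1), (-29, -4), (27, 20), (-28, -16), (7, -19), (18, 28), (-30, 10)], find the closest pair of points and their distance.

Computing all pairwise distances among 7 points:

d((20, -1), (-29, -4)) = 49.0918
d((20, -1), (27, 20)) = 22.1359
d((20, -1), (-28, -16)) = 50.2892
d((20, -1), (7, -19)) = 22.2036
d((20, -1), (18, 28)) = 29.0689
d((20, -1), (-30, 10)) = 51.1957
d((-29, -4), (27, 20)) = 60.9262
d((-29, -4), (-28, -16)) = 12.0416 <-- minimum
d((-29, -4), (7, -19)) = 39.0
d((-29, -4), (18, 28)) = 56.8595
d((-29, -4), (-30, 10)) = 14.0357
d((27, 20), (-28, -16)) = 65.7343
d((27, 20), (7, -19)) = 43.8292
d((27, 20), (18, 28)) = 12.0416 <-- minimum
d((27, 20), (-30, 10)) = 57.8705
d((-28, -16), (7, -19)) = 35.1283
d((-28, -16), (18, 28)) = 63.6553
d((-28, -16), (-30, 10)) = 26.0768
d((7, -19), (18, 28)) = 48.2701
d((7, -19), (-30, 10)) = 47.0106
d((18, 28), (-30, 10)) = 51.264

Minimum distance: 12.0416 (tie among 2 pairs: (-29, -4) and (-28, -16); (27, 20) and (18, 28))

The minimum Euclidean distance is 12.0416. There is a tie: 2 pairs achieve this minimum — (-29, -4) and (-28, -16); (27, 20) and (18, 28). Any of these is a valid closest pair. For 7 points, brute-force pairwise comparison is shown above. For large n, the divide-and-conquer algorithm (sort by x, recurse on halves, check the dividing strip) achieves O(n log n).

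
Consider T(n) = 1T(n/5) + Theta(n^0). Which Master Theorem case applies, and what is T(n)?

Master Theorem for T(n) = 1T(n/5) + O(n^0):

a = 1, b = 5, c = 0
log_b(a) = log_5(1) = 0.0000

Case 2: c = 0 = log_5(1) = 0.0000
T(n) = O(n^0 log n) = O(log n)

For T(n) = 1T(n/5) + O(n^0): log_5(1) = 0.0000. This is Case 2 of the Master Theorem (c = log_b(a), equal work at all levels), giving O(log n).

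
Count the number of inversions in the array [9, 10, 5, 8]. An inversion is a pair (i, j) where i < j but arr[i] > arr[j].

Finding inversions in [9, 10, 5, 8]:

(0, 2): arr[0]=9 > arr[2]=5
(0, 3): arr[0]=9 > arr[3]=8
(1, 2): arr[1]=10 > arr[2]=5
(1, 3): arr[1]=10 > arr[3]=8

Total inversions: 4

The array has 4 inversion(s): (0,2), (0,3), (1,2), (1,3). Each pair (i,j) satisfies i < j and arr[i] > arr[j].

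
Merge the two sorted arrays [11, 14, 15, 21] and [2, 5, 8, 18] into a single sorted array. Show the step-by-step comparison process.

Merging process:

Compare 11 vs 2: take 2 from right. Merged: [2]
Compare 11 vs 5: take 5 from right. Merged: [2, 5]
Compare 11 vs 8: take 8 from right. Merged: [2, 5, 8]
Compare 11 vs 18: take 11 from left. Merged: [2, 5, 8, 11]
Compare 14 vs 18: take 14 from left. Merged: [2, 5, 8, 11, 14]
Compare 15 vs 18: take 15 from left. Merged: [2, 5, 8, 11, 14, 15]
Compare 21 vs 18: take 18 from right. Merged: [2, 5, 8, 11, 14, 15, 18]
Append remaining from left: [21]. Merged: [2, 5, 8, 11, 14, 15, 18, 21]

Final merged array: [2, 5, 8, 11, 14, 15, 18, 21]
Total comparisons: 7

The merged array is [2, 5, 8, 11, 14, 15, 18, 21], requiring 7 comparisons. The merge step runs in O(n) time where n is the total number of elements.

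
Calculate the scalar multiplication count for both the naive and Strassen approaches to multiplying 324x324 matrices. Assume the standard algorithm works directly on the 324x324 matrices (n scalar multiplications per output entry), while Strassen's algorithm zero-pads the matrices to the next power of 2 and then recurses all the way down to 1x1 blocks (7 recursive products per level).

Matrix multiplication for 324x324 matrices:

Strassen's algorithm requires power-of-2 dimensions. Pad 324x324 to 512x512 (next power of 2).

Standard algorithm: 324^3 = 34012224 multiplications
Strassen's algorithm: 7^(log2(512)) = 7^9 = 40353607 multiplications
Difference: 34012224 - 40353607 = -6341383 (Strassen uses MORE here due to padding overhead — for small or just-over-power-of-2 n, padding can outweigh the per-level savings)

Standard: 34012224 multiplications (324^3). Strassen: 40353607 multiplications (7^9, after padding to 512x512). Strassen reduces 8 recursive multiplications to 7 at each level.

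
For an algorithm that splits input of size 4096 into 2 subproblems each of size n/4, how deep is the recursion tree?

For divide and conquer with division factor 4:

Problem sizes at each level:
Level 0: 4096
Level 1: 1024
Level 2: 256
Level 3: 64
Level 4: 16
Level 5: 4
Level 6: 1

The root is level 0 and the size-1 base case is level 6 (the tree spans levels 0 through 6, i.e. 7 levels counting the root), so the depth is the number of divisions: log_4(4096) = 6

The recursion tree depth is log_4(4096) = 6. At each level, the problem size is divided by 4, so it takes 6 divisions to reduce to a base case of size 1. The algorithm makes 2 recursive calls at each level.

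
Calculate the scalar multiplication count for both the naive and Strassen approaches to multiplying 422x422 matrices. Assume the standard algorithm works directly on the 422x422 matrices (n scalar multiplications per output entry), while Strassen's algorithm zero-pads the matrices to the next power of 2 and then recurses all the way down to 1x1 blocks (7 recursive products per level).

Matrix multiplication for 422x422 matrices:

Strassen's algorithm requires power-of-2 dimensions. Pad 422x422 to 512x512 (next power of 2).

Standard algorithm: 422^3 = 75151448 multiplications
Strassen's algorithm: 7^(log2(512)) = 7^9 = 40353607 multiplications
Savings: 75151448 - 40353607 = 34797841 multiplications

Standard: 75151448 multiplications (422^3). Strassen: 40353607 multiplications (7^9, after padding to 512x512). Strassen reduces 8 recursive multiplications to 7 at each level.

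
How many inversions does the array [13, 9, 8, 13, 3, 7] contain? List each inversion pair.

Finding inversions in [13, 9, 8, 13, 3, 7]:

(0, 1): arr[0]=13 > arr[1]=9
(0, 2): arr[0]=13 > arr[2]=8
(0, 4): arr[0]=13 > arr[4]=3
(0, 5): arr[0]=13 > arr[5]=7
(1, 2): arr[1]=9 > arr[2]=8
(1, 4): arr[1]=9 > arr[4]=3
(1, 5): arr[1]=9 > arr[5]=7
(2, 4): arr[2]=8 > arr[4]=3
(2, 5): arr[2]=8 > arr[5]=7
(3, 4): arr[3]=13 > arr[4]=3
(3, 5): arr[3]=13 > arr[5]=7

Total inversions: 11

The array has 11 inversion(s): (0,1), (0,2), (0,4), (0,5), (1,2), (1,4), (1,5), (2,4), (2,5), (3,4), (3,5). Each pair (i,j) satisfies i < j and arr[i] > arr[j].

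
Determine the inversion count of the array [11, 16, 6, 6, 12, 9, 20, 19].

Finding inversions in [11, 16, 6, 6, 12, 9, 20, 19]:

(0, 2): arr[0]=11 > arr[2]=6
(0, 3): arr[0]=11 > arr[3]=6
(0, 5): arr[0]=11 > arr[5]=9
(1, 2): arr[1]=16 > arr[2]=6
(1, 3): arr[1]=16 > arr[3]=6
(1, 4): arr[1]=16 > arr[4]=12
(1, 5): arr[1]=16 > arr[5]=9
(4, 5): arr[4]=12 > arr[5]=9
(6, 7): arr[6]=20 > arr[7]=19

Total inversions: 9

The array has 9 inversion(s): (0,2), (0,3), (0,5), (1,2), (1,3), (1,4), (1,5), (4,5), (6,7). Each pair (i,j) satisfies i < j and arr[i] > arr[j].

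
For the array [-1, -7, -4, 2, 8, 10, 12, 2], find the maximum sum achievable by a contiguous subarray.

Using Kadane's algorithm on [-1, -7, -4, 2, 8, 10, 12, 2]:

Scanning through the array:
Position 1 (value -7): max_ending_here = -7, max_so_far = -1
Position 2 (value -4): max_ending_here = -4, max_so_far = -1
Position 3 (value 2): max_ending_here = 2, max_so_far = 2
Position 4 (value 8): max_ending_here = 10, max_so_far = 10
Position 5 (value 10): max_ending_here = 20, max_so_far = 20
Position 6 (value 12): max_ending_here = 32, max_so_far = 32
Position 7 (value 2): max_ending_here = 34, max_so_far = 34

Maximum subarray: [2, 8, 10, 12, 2]
Maximum sum: 34

The maximum subarray is [2, 8, 10, 12, 2] with sum 34. This subarray runs from index 3 to index 7.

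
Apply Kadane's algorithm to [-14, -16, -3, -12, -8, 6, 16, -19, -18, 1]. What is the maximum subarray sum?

Using Kadane's algorithm on [-14, -16, -3, -12, -8, 6, 16, -19, -18, 1]:

Scanning through the array:
Position 1 (value -16): max_ending_here = -16, max_so_far = -14
Position 2 (value -3): max_ending_here = -3, max_so_far = -3
Position 3 (value -12): max_ending_here = -12, max_so_far = -3
Position 4 (value -8): max_ending_here = -8, max_so_far = -3
Position 5 (value 6): max_ending_here = 6, max_so_far = 6
Position 6 (value 16): max_ending_here = 22, max_so_far = 22
Position 7 (value -19): max_ending_here = 3, max_so_far = 22
Position 8 (value -18): max_ending_here = -15, max_so_far = 22
Position 9 (value 1): max_ending_here = 1, max_so_far = 22

Maximum subarray: [6, 16]
Maximum sum: 22

The maximum subarray is [6, 16] with sum 22. This subarray runs from index 5 to index 6.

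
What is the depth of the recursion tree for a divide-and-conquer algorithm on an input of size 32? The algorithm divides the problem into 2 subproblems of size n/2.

For divide and conquer with division factor 2:

Problem sizes at each level:
Level 0: 32
Level 1: 16
Level 2: 8
Level 3: 4
Level 4: 2
Level 5: 1

The root is level 0 and the size-1 base case is level 5 (the tree spans levels 0 through 5, i.e. 6 levels counting the root), so the depth is the number of divisions: log_2(32) = 5

The recursion tree depth is log_2(32) = 5. At each level, the problem size is divided by 2, so it takes 5 divisions to reduce to a base case of size 1. The algorithm makes 2 recursive calls at each level.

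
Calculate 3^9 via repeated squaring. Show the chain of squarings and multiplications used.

Computing 3^9 by squaring (build up from 3^1; each line after the first costs one multiplication):

3^1 = 3
3^2 = (3^1)^2 = 3^2 = 9
3^4 = (3^2)^2 = 9^2 = 81
3^8 = (3^4)^2 = 81^2 = 6561
3^9 = 3 * 3^8 = 3 * 6561 = 19683

Result: 19683
Multiplications needed: 4 (4 lines after 3^1)

3^9 = 19683. Using exponentiation by squaring, this requires 4 multiplications. The key idea: if the exponent is even, square the half-power; if odd, multiply by the base once.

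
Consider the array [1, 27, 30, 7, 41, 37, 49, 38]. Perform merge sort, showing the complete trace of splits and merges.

Merge sort trace:

Split: [1, 27, 30, 7, 41, 37, 49, 38] -> [1, 27, 30, 7] and [41, 37, 49, 38]
  Split: [1, 27, 30, 7] -> [1, 27] and [30, 7]
    Split: [1, 27] -> [1] and [27]
    Merge: [1] + [27] -> [1, 27]
    Split: [30, 7] -> [30] and [7]
    Merge: [30] + [7] -> [7, 30]
  Merge: [1, 27] + [7, 30] -> [1, 7, 27, 30]
  Split: [41, 37, 49, 38] -> [41, 37] and [49, 38]
    Split: [41, 37] -> [41] and [37]
    Merge: [41] + [37] -> [37, 41]
    Split: [49, 38] -> [49] and [38]
    Merge: [49] + [38] -> [38, 49]
  Merge: [37, 41] + [38, 49] -> [37, 38, 41, 49]
Merge: [1, 7, 27, 30] + [37, 38, 41, 49] -> [1, 7, 27, 30, 37, 38, 41, 49]

Final sorted array: [1, 7, 27, 30, 37, 38, 41, 49]

The merge sort proceeds by recursively splitting the array and merging sorted halves.
After all merges, the sorted array is [1, 7, 27, 30, 37, 38, 41, 49].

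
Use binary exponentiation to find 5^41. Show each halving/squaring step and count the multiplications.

Computing 5^41 by squaring (build up from 5^1; each line after the first costs one multiplication):

5^1 = 5
5^2 = (5^1)^2 = 5^2 = 25
5^4 = (5^2)^2 = 25^2 = 625
5^5 = 5 * 5^4 = 5 * 625 = 3125
5^10 = (5^5)^2 = 3125^2 = 9765625
5^20 = (5^10)^2 = 9765625^2 = 95367431640625
5^40 = (5^20)^2 = 95367431640625^2 = 9094947017729282379150390625
5^41 = 5 * 5^40 = 5 * 9094947017729282379150390625 = 45474735088646411895751953125

Result: 45474735088646411895751953125
Multiplications needed: 7 (7 lines after 5^1)

5^41 = 45474735088646411895751953125. Using exponentiation by squaring, this requires 7 multiplications. The key idea: if the exponent is even, square the half-power; if odd, multiply by the base once.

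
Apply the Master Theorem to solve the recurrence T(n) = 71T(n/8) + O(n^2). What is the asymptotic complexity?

Master Theorem for T(n) = 71T(n/8) + O(n^2):

a = 71, b = 8, c = 2
log_b(a) = log_8(71) = 2.0499

Case 1: c = 2 < log_8(71) = 2.0499
T(n) = O(n^(log_8 71))

For T(n) = 71T(n/8) + O(n^2): log_8(71) = 2.0499. This is Case 1 of the Master Theorem (c < log_b(a), work dominated by leaves), giving O(n^(log_8 71)).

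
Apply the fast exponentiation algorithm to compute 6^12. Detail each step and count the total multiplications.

Computing 6^12 by squaring (build up from 6^1; each line after the first costs one multiplication):

6^1 = 6
6^2 = (6^1)^2 = 6^2 = 36
6^3 = 6 * 6^2 = 6 * 36 = 216
6^6 = (6^3)^2 = 216^2 = 46656
6^12 = (6^6)^2 = 46656^2 = 2176782336

Result: 2176782336
Multiplications needed: 4 (4 lines after 6^1)

6^12 = 2176782336. Using exponentiation by squaring, this requires 4 multiplications. The key idea: if the exponent is even, square the half-power; if odd, multiply by the base once.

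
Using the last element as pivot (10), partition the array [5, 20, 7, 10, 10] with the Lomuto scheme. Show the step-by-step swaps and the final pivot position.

Lomuto partition with pivot = 10:

Initial array: [5, 20, 7, 10, 10]

arr[0]=5 <= 10: swap with position 0, array becomes [5, 20, 7, 10, 10]
arr[1]=20 > 10: no swap
arr[2]=7 <= 10: swap with position 1, array becomes [5, 7, 20, 10, 10]
arr[3]=10 <= 10: swap with position 2, array becomes [5, 7, 10, 20, 10]

Place pivot at position 3: [5, 7, 10, 10, 20]
Pivot position: 3

After partitioning with pivot 10, the array becomes [5, 7, 10, 10, 20]. The pivot is placed at index 3. All elements to the left of the pivot are <= 10, and all elements to the right are > 10.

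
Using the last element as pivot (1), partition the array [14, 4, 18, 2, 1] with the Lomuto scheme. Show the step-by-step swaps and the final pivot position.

Lomuto partition with pivot = 1:

Initial array: [14, 4, 18, 2, 1]

arr[0]=14 > 1: no swap
arr[1]=4 > 1: no swap
arr[2]=18 > 1: no swap
arr[3]=2 > 1: no swap

Place pivot at position 0: [1, 4, 18, 2, 14]
Pivot position: 0

After partitioning with pivot 1, the array becomes [1, 4, 18, 2, 14]. The pivot is placed at index 0. All elements to the left of the pivot are <= 1, and all elements to the right are > 1.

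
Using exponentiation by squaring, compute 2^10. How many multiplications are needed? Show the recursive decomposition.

Computing 2^10 by squaring (build up from 2^1; each line after the first costs one multiplication):

2^1 = 2
2^2 = (2^1)^2 = 2^2 = 4
2^4 = (2^2)^2 = 4^2 = 16
2^5 = 2 * 2^4 = 2 * 16 = 32
2^10 = (2^5)^2 = 32^2 = 1024

Result: 1024
Multiplications needed: 4 (4 lines after 2^1)

2^10 = 1024. Using exponentiation by squaring, this requires 4 multiplications. The key idea: if the exponent is even, square the half-power; if odd, multiply by the base once.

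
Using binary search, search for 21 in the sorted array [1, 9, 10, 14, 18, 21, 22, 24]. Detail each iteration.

Binary search for 21 in [1, 9, 10, 14, 18, 21, 22, 24]:

lo=0, hi=7, mid=3, arr[mid]=14 -> 14 < 21, search right half
lo=4, hi=7, mid=5, arr[mid]=21 -> Found target at index 5!

Binary search finds 21 at index 5 after 2 comparisons. The search repeatedly halves the search space by comparing with the middle element.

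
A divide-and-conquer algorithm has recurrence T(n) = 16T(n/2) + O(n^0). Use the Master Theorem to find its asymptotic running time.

Master Theorem for T(n) = 16T(n/2) + O(n^0):

a = 16, b = 2, c = 0
log_b(a) = log_2(16) = 4.0000

Case 1: c = 0 < log_2(16) = 4.0000
T(n) = O(n^(log_2 16)) = O(n^4)

For T(n) = 16T(n/2) + O(n^0): log_2(16) = 4.0000. This is Case 1 of the Master Theorem (c < log_b(a), work dominated by leaves), giving O(n^4).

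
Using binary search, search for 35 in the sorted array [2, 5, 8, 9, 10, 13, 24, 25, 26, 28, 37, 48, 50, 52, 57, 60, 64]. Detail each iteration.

Binary search for 35 in [2, 5, 8, 9, 10, 13, 24, 25, 26, 28, 37, 48, 50, 52, 57, 60, 64]:

lo=0, hi=16, mid=8, arr[mid]=26 -> 26 < 35, search right half
lo=9, hi=16, mid=12, arr[mid]=50 -> 50 > 35, search left half
lo=9, hi=11, mid=10, arr[mid]=37 -> 37 > 35, search left half
lo=9, hi=9, mid=9, arr[mid]=28 -> 28 < 35, search right half
lo=10 > hi=9, target 35 not found

Binary search determines that 35 is not in the array after 4 comparisons. The search space was exhausted without finding the target.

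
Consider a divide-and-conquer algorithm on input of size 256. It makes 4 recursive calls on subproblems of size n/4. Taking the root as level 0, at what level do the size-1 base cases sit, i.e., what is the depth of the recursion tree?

For divide and conquer with division factor 4:

Problem sizes at each level:
Level 0: 256
Level 1: 64
Level 2: 16
Level 3: 4
Level 4: 1

The root is level 0 and the size-1 base case is level 4 (the tree spans levels 0 through 4, i.e. 5 levels counting the root), so the depth is the number of divisions: log_4(256) = 4

The recursion tree depth is log_4(256) = 4. At each level, the problem size is divided by 4, so it takes 4 divisions to reduce to a base case of size 1. The algorithm makes 4 recursive calls at each level.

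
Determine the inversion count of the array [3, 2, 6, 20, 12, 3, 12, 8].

Finding inversions in [3, 2, 6, 20, 12, 3, 12, 8]:

(0, 1): arr[0]=3 > arr[1]=2
(2, 5): arr[2]=6 > arr[5]=3
(3, 4): arr[3]=20 > arr[4]=12
(3, 5): arr[3]=20 > arr[5]=3
(3, 6): arr[3]=20 > arr[6]=12
(3, 7): arr[3]=20 > arr[7]=8
(4, 5): arr[4]=12 > arr[5]=3
(4, 7): arr[4]=12 > arr[7]=8
(6, 7): arr[6]=12 > arr[7]=8

Total inversions: 9

The array has 9 inversion(s): (0,1), (2,5), (3,4), (3,5), (3,6), (3,7), (4,5), (4,7), (6,7). Each pair (i,j) satisfies i < j and arr[i] > arr[j].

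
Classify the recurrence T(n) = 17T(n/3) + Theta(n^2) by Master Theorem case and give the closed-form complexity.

Master Theorem for T(n) = 17T(n/3) + O(n^2):

a = 17, b = 3, c = 2
log_b(a) = log_3(17) = 2.5789

Case 1: c = 2 < log_3(17) = 2.5789
T(n) = O(n^(log_3 17))

For T(n) = 17T(n/3) + O(n^2): log_3(17) = 2.5789. This is Case 1 of the Master Theorem (c < log_b(a), work dominated by leaves), giving O(n^(log_3 17)).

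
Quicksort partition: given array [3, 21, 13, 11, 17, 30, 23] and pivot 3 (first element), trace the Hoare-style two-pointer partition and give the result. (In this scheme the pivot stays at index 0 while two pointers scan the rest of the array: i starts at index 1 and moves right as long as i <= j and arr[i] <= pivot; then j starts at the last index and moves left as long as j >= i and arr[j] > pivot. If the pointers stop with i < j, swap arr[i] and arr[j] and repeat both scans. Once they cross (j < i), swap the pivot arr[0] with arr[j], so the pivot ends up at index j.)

Hoare-style two-pointer partition with pivot = 3:

Initial array: [3, 21, 13, 11, 17, 30, 23]

Pointers start at i = 1, j = 6.
i ends at 1, j ends at 0: the pointers have crossed (j < i), so scanning stops.

j = 0, so swapping arr[0] with arr[j] leaves the pivot at position 0: [3, 21, 13, 11, 17, 30, 23]
Pivot position: 0

After partitioning with pivot 3, the array becomes [3, 21, 13, 11, 17, 30, 23]. The pivot is placed at index 0. All elements to the left of the pivot are <= 3, and all elements to the right are > 3.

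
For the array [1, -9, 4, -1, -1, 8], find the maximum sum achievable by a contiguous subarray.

Using Kadane's algorithm on [1, -9, 4, -1, -1, 8]:

Scanning through the array:
Position 1 (value -9): max_ending_here = -8, max_so_far = 1
Position 2 (value 4): max_ending_here = 4, max_so_far = 4
Position 3 (value -1): max_ending_here = 3, max_so_far = 4
Position 4 (value -1): max_ending_here = 2, max_so_far = 4
Position 5 (value 8): max_ending_here = 10, max_so_far = 10

Maximum subarray: [4, -1, -1, 8]
Maximum sum: 10

The maximum subarray is [4, -1, -1, 8] with sum 10. This subarray runs from index 2 to index 5.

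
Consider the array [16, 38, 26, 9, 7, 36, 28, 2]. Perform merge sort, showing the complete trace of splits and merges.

Merge sort trace:

Split: [16, 38, 26, 9, 7, 36, 28, 2] -> [16, 38, 26, 9] and [7, 36, 28, 2]
  Split: [16, 38, 26, 9] -> [16, 38] and [26, 9]
    Split: [16, 38] -> [16] and [38]
    Merge: [16] + [38] -> [16, 38]
    Split: [26, 9] -> [26] and [9]
    Merge: [26] + [9] -> [9, 26]
  Merge: [16, 38] + [9, 26] -> [9, 16, 26, 38]
  Split: [7, 36, 28, 2] -> [7, 36] and [28, 2]
    Split: [7, 36] -> [7] and [36]
    Merge: [7] + [36] -> [7, 36]
    Split: [28, 2] -> [28] and [2]
    Merge: [28] + [2] -> [2, 28]
  Merge: [7, 36] + [2, 28] -> [2, 7, 28, 36]
Merge: [9, 16, 26, 38] + [2, 7, 28, 36] -> [2, 7, 9, 16, 26, 28, 36, 38]

Final sorted array: [2, 7, 9, 16, 26, 28, 36, 38]

The merge sort proceeds by recursively splitting the array and merging sorted halves.
After all merges, the sorted array is [2, 7, 9, 16, 26, 28, 36, 38].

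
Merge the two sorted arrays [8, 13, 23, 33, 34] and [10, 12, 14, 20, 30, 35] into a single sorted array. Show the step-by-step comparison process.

Merging process:

Compare 8 vs 10: take 8 from left. Merged: [8]
Compare 13 vs 10: take 10 from right. Merged: [8, 10]
Compare 13 vs 12: take 12 from right. Merged: [8, 10, 12]
Compare 13 vs 14: take 13 from left. Merged: [8, 10, 12, 13]
Compare 23 vs 14: take 14 from right. Merged: [8, 10, 12, 13, 14]
Compare 23 vs 20: take 20 from right. Merged: [8, 10, 12, 13, 14, 20]
Compare 23 vs 30: take 23 from left. Merged: [8, 10, 12, 13, 14, 20, 23]
Compare 33 vs 30: take 30 from right. Merged: [8, 10, 12, 13, 14, 20, 23, 30]
Compare 33 vs 35: take 33 from left. Merged: [8, 10, 12, 13, 14, 20, 23, 30, 33]
Compare 34 vs 35: take 34 from left. Merged: [8, 10, 12, 13, 14, 20, 23, 30, 33, 34]
Append remaining from right: [35]. Merged: [8, 10, 12, 13, 14, 20, 23, 30, 33, 34, 35]

Final merged array: [8, 10, 12, 13, 14, 20, 23, 30, 33, 34, 35]
Total comparisons: 10

The merged array is [8, 10, 12, 13, 14, 20, 23, 30, 33, 34, 35], requiring 10 comparisons. The merge step runs in O(n) time where n is the total number of elements.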